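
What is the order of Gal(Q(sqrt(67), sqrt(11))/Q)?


The 2 square roots of distinct primes are multiplicatively independent over Q,
so [K:Q] = 2^2 and Gal(K/Q) is isomorphic to (Z/2Z)^2.
|Gal| = 2^2 = 4

4


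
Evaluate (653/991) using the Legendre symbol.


p = 991 is prime, so compute (653/991) with the reciprocity algorithm (Jacobi-symbol steps: pull out 2s via (2/n), flip via reciprocity, reduce):
  reciprocity: (653/991) -> +(991/653)
  reduce: (338/653)
  pull out 2: (2/653) = -1  (since 653 mod 8 = 5)
  reciprocity: (169/653) -> +(653/169)
  reduce: (146/169)
  pull out 2: (2/169) = +1  (since 169 mod 8 = 1)
  reciprocity: (73/169) -> +(169/73)
  reduce: (23/73)
  reciprocity: (23/73) -> +(73/23)
  reduce: (4/23)
  pull out 2: (2/23) = +1  (since 23 mod 8 = 7)
  pull out 2: (2/23) = +1  (since 23 mod 8 = 7)
  (1/23) = 1
Product of signs = -1
(653/991) = -1

-1


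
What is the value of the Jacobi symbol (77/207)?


Compute (77/207) via quadratic reciprocity:
  reciprocity: (77/207) -> +(207/77)
  reduce: (53/77)
  reciprocity: (53/77) -> +(77/53)
  reduce: (24/53)
  pull out 2: (2/53) = -1  (since 53 mod 8 = 5)
  pull out 2: (2/53) = -1  (since 53 mod 8 = 5)
  pull out 2: (2/53) = -1  (since 53 mod 8 = 5)
  reciprocity: (3/53) -> +(53/3)
  reduce: (2/3)
  pull out 2: (2/3) = -1  (since 3 mod 8 = 3)
  (1/3) = 1
Product of signs = 1

1


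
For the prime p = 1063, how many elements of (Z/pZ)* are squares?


For prime p, the number of non-zero quadratic residues is (p-1)/2.
= (1063-1)/2
= 531

531


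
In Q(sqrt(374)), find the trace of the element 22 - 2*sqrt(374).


Tr(a + b*sqrt(d)) = (a + b*sqrt(d)) + (a - b*sqrt(d)) = 2a
= 2 * (22)
= 44

44


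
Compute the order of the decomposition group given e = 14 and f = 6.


|D_P| = e * f
= 14 * 6
= 84

84


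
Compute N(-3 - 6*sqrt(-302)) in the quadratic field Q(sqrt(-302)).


N(a + b*sqrt(d)) = a^2 - d*b^2
= (-3)^2 - (-302)*(-6)^2
= 9 + 10872
= 10881

10881


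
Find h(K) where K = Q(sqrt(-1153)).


K = Q(sqrt(-1153)). d mod 4 = 3, so D = disc(K) = 4d = -4612
h(K) equals the number of primitive reduced positive-definite forms (a, b, c) = a*x^2 + b*x*y + c*y^2 with b^2 - 4ac = D,
where reduced means |b| <= a <= c, with b >= 0 whenever |b| = a or a = c, and primitive means gcd(a, b, c) = 1.
Reduced forces 3a^2 <= |D| = 4612, so 1 <= a <= 39; b must have the parity of D, and c = (b^2 - D)/(4a) must be an integer >= a.
Enumerate a = 1..39, b in [-a, a]:
  a=1: (1, 0, 1153)  [1]
  a=2: (2, 2, 577)  [1]
  a=3..6: none
  a=7: (7, -6, 166), (7, 6, 166)  [2]
  a=8..12: none
  a=13: (13, -4, 89), (13, 4, 89)  [2]
  a=14: (14, -6, 83), (14, 6, 83)  [2]
  a=15..18: none
  a=19: (19, -10, 62), (19, 10, 62)  [2]
  a=20..25: none
  a=26: (26, -22, 49), (26, 22, 49)  [2]
  a=27..28: none
  a=29: (29, -12, 41), (29, 12, 41)  [2]
  a=30: none
  a=31: (31, -10, 38), (31, 10, 38)  [2]
  a=32..39: none
Total reduced forms: 1 + 1 + 2 + 2 + 2 + 2 + 2 + 2 + 2 = 16
h = 16

16


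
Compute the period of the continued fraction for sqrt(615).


Run the CF algorithm for sqrt(615).
a_0 = floor(sqrt(615)) = 24; set m_0=0, q_0=1.
Recurrence: m' = q*a - m,  q' = (d - m'^2)/q,  a' = floor((a_0 + m')/q').
  step 1: m=24, q=39, a=1
  step 2: m=15, q=10, a=3
  step 3: m=15, q=39, a=1
  step 4: m=24, q=1, a=48
a_4 = 2*a_0 = 48, so the period closes here.
sqrt(615) = [24; 1, 3, 1, 48]
Period length = 4

4


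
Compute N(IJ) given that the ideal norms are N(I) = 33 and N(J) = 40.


N(IJ) = N(I) * N(J)
= 33 * 40
= 1320

1320


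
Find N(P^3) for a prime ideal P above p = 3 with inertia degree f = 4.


N(P^a) = p^(a*f)
= 3^(3*4)
= 3^12
= 531441

531441


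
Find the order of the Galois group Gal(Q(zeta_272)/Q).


|Gal(Q(zeta_272)/Q)| = phi(272)
= 128

128


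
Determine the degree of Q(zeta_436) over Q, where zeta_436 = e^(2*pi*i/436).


The degree equals Euler's totient phi(436).
436 = 2^2 * 109
phi(436) = 216

216


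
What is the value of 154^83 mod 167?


p = 167 is prime and the exponent is (p-1)/2 = 83, so by Euler's criterion 154^83 = (154/167) = +1 or -1 mod 167.
Compute by square-and-multiply:
  83 = 64 + 16 + 2 + 1 (binary 1010011)
  Repeated squaring mod 167: 154^1 = 154, 154^2 = 2, 154^4 = 4, 154^8 = 16, 154^16 = 89, 154^32 = 72, 154^64 = 7
  154^83 = 154^64 * 154^16 * 154^2 * 154^1 = 7 * 89 * 2 * 154 mod 167
    7 * 89 = 623 = 122 mod 167
    122 * 2 = 244 = 77 mod 167
    77 * 154 = 11858 = 1 mod 167
  154^83 = 1 mod 167
Result 1: 154 is a quadratic residue mod 167.
154^83 mod 167 = 1

1


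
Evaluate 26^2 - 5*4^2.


x^2 - d*y^2
= 26^2 - 5*4^2
= 676 - 80
= 596

596


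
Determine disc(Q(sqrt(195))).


For K = Q(sqrt(d)) with d squarefree: disc(K) = d if d = 1 mod 4, and disc(K) = 4d if d = 2 or 3 mod 4.
Here d = 195, and d mod 4 = 3.
d = 3 mod 4, not 1 (O_K = Z[sqrt(d)]), so disc(K) = 4d = 4 * (195) = 780

780


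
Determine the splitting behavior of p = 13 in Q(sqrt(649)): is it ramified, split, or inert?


K = Q(sqrt(649)). Since d mod 4 = 1, disc(K) = 649.
Check p | disc: 649 mod 13 = 12.
p does not divide disc. Compute Legendre symbol (d/p):
12^((13-1)/2) mod 13 = 1
(d/p) = 1, so p splits: (p) = P*P' with e=1, f=1, g=2.
Therefore p is split.

split


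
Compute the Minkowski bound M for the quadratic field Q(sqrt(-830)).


d = -830, d mod 4 = 2, so disc(K) = 4d = -3320; |disc(K)| = 3320
Imaginary quadratic field, so n = 2, s = r2 = 1, r1 = 0
M = (n!/n^n) * (4/pi)^s * sqrt(|disc(K)|) = (2!/2^2) * (4/pi)^1 * sqrt(3320)
= 0.5 * 1.273240 * 57.619441
= 36.6817

36.6817


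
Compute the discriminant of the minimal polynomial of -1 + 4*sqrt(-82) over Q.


The element -1 + 4*sqrt(-82) has minimal polynomial:
x^2 + 2*x + 1313
Discriminant = (2)^2 - 4*(1313)
= 4 - 5252
= -5248

-5248


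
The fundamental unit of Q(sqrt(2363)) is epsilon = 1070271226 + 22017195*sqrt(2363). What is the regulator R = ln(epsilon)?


epsilon = 1070271226 + 22017195*sqrt(2363)
= 2.1405e+09
R = ln(2.1405e+09)
= 21.4843

21.4843


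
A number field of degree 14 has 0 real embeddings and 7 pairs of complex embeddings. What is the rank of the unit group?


By Dirichlet's unit theorem:
rank = r1 + r2 - 1
= 0 + 7 - 1
= 6

6


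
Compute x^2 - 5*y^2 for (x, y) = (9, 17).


x^2 - d*y^2
= 9^2 - 5*17^2
= 81 - 1445
= -1364

-1364


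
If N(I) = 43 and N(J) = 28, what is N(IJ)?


N(IJ) = N(I) * N(J)
= 43 * 28
= 1204

1204


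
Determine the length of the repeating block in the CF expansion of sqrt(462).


Run the CF algorithm for sqrt(462).
a_0 = floor(sqrt(462)) = 21; set m_0=0, q_0=1.
Recurrence: m' = q*a - m,  q' = (d - m'^2)/q,  a' = floor((a_0 + m')/q').
  step 1: m=21, q=21, a=2
  step 2: m=21, q=1, a=42
a_2 = 2*a_0 = 42, so the period closes here.
sqrt(462) = [21; 2, 42]
Period length = 2

2


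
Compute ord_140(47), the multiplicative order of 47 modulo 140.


We want ord_140(47), the smallest k >= 1 with 47^k = 1 mod 140.
n = 140 = 2^2 * 5 * 7, phi(140) = 48; the order divides phi(n).
Divisors of 48: 1, 2, 3, 4, 6, 8, 12, 16, 24, 48
Repeated squaring mod 140: 47^1 = 47, 47^2 = 109, 47^4 = 121, 47^8 = 81, 47^16 = 121, 47^32 = 81
Test divisors in increasing order:
  k=1: 47^1 = 47 mod 140
  k=2: 47^2 = 109 mod 140
  k=3: 47^3 = 109 * 47 = 83 mod 140
  k=4: 47^4 = 121 mod 140
  k=6: 47^6 = 121 * 109 = 29 mod 140
  k=8: 47^8 = 81 mod 140
  k=12: 47^12 = 81 * 121 = 1 mod 140  <- first divisor giving 1
Order = 12

12


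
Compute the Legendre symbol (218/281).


p = 281 is prime, so compute (218/281) with the reciprocity algorithm (Jacobi-symbol steps: pull out 2s via (2/n), flip via reciprocity, reduce):
  pull out 2: (2/281) = +1  (since 281 mod 8 = 1)
  reciprocity: (109/281) -> +(281/109)
  reduce: (63/109)
  reciprocity: (63/109) -> +(109/63)
  reduce: (46/63)
  pull out 2: (2/63) = +1  (since 63 mod 8 = 7)
  reciprocity: (23/63) -> -(63/23)
  reduce: (17/23)
  reciprocity: (17/23) -> +(23/17)
  reduce: (6/17)
  pull out 2: (2/17) = +1  (since 17 mod 8 = 1)
  reciprocity: (3/17) -> +(17/3)
  reduce: (2/3)
  pull out 2: (2/3) = -1  (since 3 mod 8 = 3)
  (1/3) = 1
Product of signs = 1
(218/281) = 1

1


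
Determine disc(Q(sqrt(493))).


For K = Q(sqrt(d)) with d squarefree: disc(K) = d if d = 1 mod 4, and disc(K) = 4d if d = 2 or 3 mod 4.
Here d = 493, and d mod 4 = 1.
d = 1 mod 4 (O_K = Z[(1+sqrt(d))/2]), so disc(K) = d = 493

493


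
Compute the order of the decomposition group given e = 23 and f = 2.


|D_P| = e * f
= 23 * 2
= 46

46


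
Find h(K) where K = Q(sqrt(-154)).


K = Q(sqrt(-154)). d mod 4 = 2, so D = disc(K) = 4d = -616
h(K) equals the number of primitive reduced positive-definite forms (a, b, c) = a*x^2 + b*x*y + c*y^2 with b^2 - 4ac = D,
where reduced means |b| <= a <= c, with b >= 0 whenever |b| = a or a = c, and primitive means gcd(a, b, c) = 1.
Reduced forces 3a^2 <= |D| = 616, so 1 <= a <= 14; b must have the parity of D, and c = (b^2 - D)/(4a) must be an integer >= a.
Enumerate a = 1..14, b in [-a, a]:
  a=1: (1, 0, 154)  [1]
  a=2: (2, 0, 77)  [1]
  a=3..4: none
  a=5: (5, -2, 31), (5, 2, 31)  [2]
  a=6: none
  a=7: (7, 0, 22)  [1]
  a=8..9: none
  a=10: (10, -8, 17), (10, 8, 17)  [2]
  a=11: (11, 0, 14)  [1]
  a=12..14: none
Total reduced forms: 1 + 1 + 2 + 1 + 2 + 1 = 8
h = 8

8


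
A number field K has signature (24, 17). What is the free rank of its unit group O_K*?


By Dirichlet's unit theorem:
rank = r1 + r2 - 1
= 24 + 17 - 1
= 40

40


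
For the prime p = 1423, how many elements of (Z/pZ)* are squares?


For prime p, the number of non-zero quadratic residues is (p-1)/2.
= (1423-1)/2
= 711

711


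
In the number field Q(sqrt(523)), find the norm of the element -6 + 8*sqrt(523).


N(a + b*sqrt(d)) = a^2 - d*b^2
= (-6)^2 - (523)*(8)^2
= 36 - 33472
= -33436

-33436


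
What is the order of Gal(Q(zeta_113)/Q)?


|Gal(Q(zeta_113)/Q)| = phi(113)
= 112

112


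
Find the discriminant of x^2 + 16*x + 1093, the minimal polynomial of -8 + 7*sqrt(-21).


The element -8 + 7*sqrt(-21) has minimal polynomial:
x^2 + 16*x + 1093
Discriminant = (16)^2 - 4*(1093)
= 256 - 4372
= -4116

-4116


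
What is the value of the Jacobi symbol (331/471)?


Compute (331/471) via quadratic reciprocity:
  reciprocity: (331/471) -> -(471/331)
  reduce: (140/331)
  pull out 2: (2/331) = -1  (since 331 mod 8 = 3)
  pull out 2: (2/331) = -1  (since 331 mod 8 = 3)
  reciprocity: (35/331) -> -(331/35)
  reduce: (16/35)
  pull out 2: (2/35) = -1  (since 35 mod 8 = 3)
  pull out 2: (2/35) = -1  (since 35 mod 8 = 3)
  pull out 2: (2/35) = -1  (since 35 mod 8 = 3)
  pull out 2: (2/35) = -1  (since 35 mod 8 = 3)
  (1/35) = 1
Product of signs = 1

1


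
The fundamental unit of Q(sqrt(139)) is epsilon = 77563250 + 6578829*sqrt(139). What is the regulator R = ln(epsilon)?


epsilon = 77563250 + 6578829*sqrt(139)
= 1.5513e+08
R = ln(1.5513e+08)
= 18.8598

18.8598


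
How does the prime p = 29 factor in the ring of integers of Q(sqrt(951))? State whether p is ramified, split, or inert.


K = Q(sqrt(951)). Since d mod 4 = 3, disc(K) = 3804.
Check p | disc: 3804 mod 29 = 5.
p does not divide disc. Compute Legendre symbol (d/p):
23^((29-1)/2) mod 29 = 1
(d/p) = 1, so p splits: (p) = P*P' with e=1, f=1, g=2.
Therefore p is split.

split


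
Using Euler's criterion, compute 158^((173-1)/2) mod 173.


p = 173 is prime and the exponent is (p-1)/2 = 86, so by Euler's criterion 158^86 = (158/173) = +1 or -1 mod 173.
Compute by square-and-multiply:
  86 = 64 + 16 + 4 + 2 (binary 1010110)
  Repeated squaring mod 173: 158^1 = 158, 158^2 = 52, 158^4 = 109, 158^8 = 117, 158^16 = 22, 158^32 = 138, 158^64 = 14
  158^86 = 158^64 * 158^16 * 158^4 * 158^2 = 14 * 22 * 109 * 52 mod 173
    14 * 22 = 308 = 135 mod 173
    135 * 109 = 14715 = 10 mod 173
    10 * 52 = 520 = 1 mod 173
  158^86 = 1 mod 173
Result 1: 158 is a quadratic residue mod 173.
158^86 mod 173 = 1

1


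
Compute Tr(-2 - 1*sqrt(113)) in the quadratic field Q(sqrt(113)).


Tr(a + b*sqrt(d)) = (a + b*sqrt(d)) + (a - b*sqrt(d)) = 2a
= 2 * (-2)
= -4

-4


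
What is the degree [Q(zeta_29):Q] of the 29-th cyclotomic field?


The degree equals Euler's totient phi(29).
29 = 29
phi(29) = 28

28


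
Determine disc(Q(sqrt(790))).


For K = Q(sqrt(d)) with d squarefree: disc(K) = d if d = 1 mod 4, and disc(K) = 4d if d = 2 or 3 mod 4.
Here d = 790, and d mod 4 = 2.
d = 2 mod 4, not 1 (O_K = Z[sqrt(d)]), so disc(K) = 4d = 4 * (790) = 3160

3160


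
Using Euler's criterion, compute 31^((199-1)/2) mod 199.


p = 199 is prime and the exponent is (p-1)/2 = 99, so by Euler's criterion 31^99 = (31/199) = +1 or -1 mod 199.
Compute by square-and-multiply:
  99 = 64 + 32 + 2 + 1 (binary 1100011)
  Repeated squaring mod 199: 31^1 = 31, 31^2 = 165, 31^4 = 161, 31^8 = 51, 31^16 = 14, 31^32 = 196, 31^64 = 9
  31^99 = 31^64 * 31^32 * 31^2 * 31^1 = 9 * 196 * 165 * 31 mod 199
    9 * 196 = 1764 = 172 mod 199
    172 * 165 = 28380 = 122 mod 199
    122 * 31 = 3782 = 1 mod 199
  31^99 = 1 mod 199
Result 1: 31 is a quadratic residue mod 199.
31^99 mod 199 = 1

1


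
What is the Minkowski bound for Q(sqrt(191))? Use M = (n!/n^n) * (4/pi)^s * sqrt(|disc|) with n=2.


d = 191, d mod 4 = 3, so disc(K) = 4d = 764; |disc(K)| = 764
Real quadratic field, so n = 2, s = r2 = 0, r1 = 2
M = (n!/n^n) * (4/pi)^s * sqrt(|disc(K)|) = (2!/2^2) * (4/pi)^0 * sqrt(764)
= 0.5 * 1.000000 * 27.640550
= 13.8203

13.8203


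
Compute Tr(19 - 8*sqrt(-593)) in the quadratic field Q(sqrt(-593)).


Tr(a + b*sqrt(d)) = (a + b*sqrt(d)) + (a - b*sqrt(d)) = 2a
= 2 * (19)
= 38

38


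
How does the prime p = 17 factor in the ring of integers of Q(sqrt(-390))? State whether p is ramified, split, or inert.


K = Q(sqrt(-390)). Since d mod 4 = 2, disc(K) = -1560.
Check p | disc: -1560 mod 17 = 4.
p does not divide disc. Compute Legendre symbol (d/p):
1^((17-1)/2) mod 17 = 1
(d/p) = 1, so p splits: (p) = P*P' with e=1, f=1, g=2.
Therefore p is split.

split


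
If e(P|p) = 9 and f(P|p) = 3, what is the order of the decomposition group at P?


|D_P| = e * f
= 9 * 3
= 27

27


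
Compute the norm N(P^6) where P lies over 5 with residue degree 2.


N(P^a) = p^(a*f)
= 5^(6*2)
= 5^12
= 244140625

244140625


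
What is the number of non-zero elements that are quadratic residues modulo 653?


For prime p, the number of non-zero quadratic residues is (p-1)/2.
= (653-1)/2
= 326

326


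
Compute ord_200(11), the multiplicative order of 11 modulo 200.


We want ord_200(11), the smallest k >= 1 with 11^k = 1 mod 200.
n = 200 = 2^3 * 5^2, phi(200) = 80; the order divides phi(n).
Divisors of 80: 1, 2, 4, 5, 8, 10, 16, 20, 40, 80
Repeated squaring mod 200: 11^1 = 11, 11^2 = 121, 11^4 = 41, 11^8 = 81, 11^16 = 161, 11^32 = 121, 11^64 = 41
Test divisors in increasing order:
  k=1: 11^1 = 11 mod 200
  k=2: 11^2 = 121 mod 200
  k=4: 11^4 = 41 mod 200
  k=5: 11^5 = 41 * 11 = 51 mod 200
  k=8: 11^8 = 81 mod 200
  k=10: 11^10 = 81 * 121 = 1 mod 200  <- first divisor giving 1
Order = 10

10


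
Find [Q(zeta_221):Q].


The degree equals Euler's totient phi(221).
221 = 13 * 17
phi(221) = 192

192


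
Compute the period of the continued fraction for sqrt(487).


Run the CF algorithm for sqrt(487).
a_0 = floor(sqrt(487)) = 22; set m_0=0, q_0=1.
Recurrence: m' = q*a - m,  q' = (d - m'^2)/q,  a' = floor((a_0 + m')/q').
  step 1: m=22, q=3, a=14
  step 2: m=20, q=29, a=1
  step 3: m=9, q=14, a=2
  step 4: m=19, q=9, a=4
  step 5: m=17, q=22, a=1
  step 6: m=5, q=21, a=1
  step 7: m=16, q=11, a=3
  step 8: m=17, q=18, a=2
  step 9: m=19, q=7, a=5
  step 10: m=16, q=33, a=1
  step 11: m=17, q=6, a=6
  step 12: m=19, q=21, a=1
  step 13: m=2, q=23, a=1
  step 14: m=21, q=2, a=21
  step 15: m=21, q=23, a=1
  step 16: m=2, q=21, a=1
  step 17: m=19, q=6, a=6
  step 18: m=17, q=33, a=1
  step 19: m=16, q=7, a=5
  step 20: m=19, q=18, a=2
  step 21: m=17, q=11, a=3
  step 22: m=16, q=21, a=1
  step 23: m=5, q=22, a=1
  step 24: m=17, q=9, a=4
  step 25: m=19, q=14, a=2
  step 26: m=9, q=29, a=1
  step 27: m=20, q=3, a=14
  step 28: m=22, q=1, a=44
a_28 = 2*a_0 = 44, so the period closes here.
sqrt(487) = [22; 14, 1, 2, 4, 1, 1, 3, 2, 5, 1, 6, 1, 1, 21, 1, 1, 6, 1, 5, 2, 3, 1, 1, 4, 2, 1, 14, 44]
Period length = 28

28


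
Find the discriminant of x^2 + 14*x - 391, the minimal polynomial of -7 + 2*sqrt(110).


The element -7 + 2*sqrt(110) has minimal polynomial:
x^2 + 14*x - 391
Discriminant = (14)^2 - 4*(-391)
= 196 + 1564
= 1760

1760


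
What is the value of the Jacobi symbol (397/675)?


Compute (397/675) via quadratic reciprocity:
  reciprocity: (397/675) -> +(675/397)
  reduce: (278/397)
  pull out 2: (2/397) = -1  (since 397 mod 8 = 5)
  reciprocity: (139/397) -> +(397/139)
  reduce: (119/139)
  reciprocity: (119/139) -> -(139/119)
  reduce: (20/119)
  pull out 2: (2/119) = +1  (since 119 mod 8 = 7)
  pull out 2: (2/119) = +1  (since 119 mod 8 = 7)
  reciprocity: (5/119) -> +(119/5)
  reduce: (4/5)
  pull out 2: (2/5) = -1  (since 5 mod 8 = 5)
  pull out 2: (2/5) = -1  (since 5 mod 8 = 5)
  (1/5) = 1
Product of signs = 1

1


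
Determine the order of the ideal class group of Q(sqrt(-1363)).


K = Q(sqrt(-1363)). d mod 4 = 1, so D = disc(K) = d = -1363
h(K) equals the number of primitive reduced positive-definite forms (a, b, c) = a*x^2 + b*x*y + c*y^2 with b^2 - 4ac = D,
where reduced means |b| <= a <= c, with b >= 0 whenever |b| = a or a = c, and primitive means gcd(a, b, c) = 1.
Reduced forces 3a^2 <= |D| = 1363, so 1 <= a <= 21; b must have the parity of D, and c = (b^2 - D)/(4a) must be an integer >= a.
Enumerate a = 1..21, b in [-a, a]:
  a=1: (1, 1, 341)  [1]
  a=2..6: none
  a=7: (7, -3, 49), (7, 3, 49)  [2]
  a=8..10: none
  a=11: (11, -1, 31), (11, 1, 31)  [2]
  a=12..18: none
  a=19: (19, 9, 19)  [1]
  a=20..21: none
Total reduced forms: 1 + 2 + 2 + 1 = 6
h = 6

6


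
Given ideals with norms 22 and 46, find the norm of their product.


N(IJ) = N(I) * N(J)
= 22 * 46
= 1012

1012


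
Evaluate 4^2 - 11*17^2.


x^2 - d*y^2
= 4^2 - 11*17^2
= 16 - 3179
= -3163

-3163


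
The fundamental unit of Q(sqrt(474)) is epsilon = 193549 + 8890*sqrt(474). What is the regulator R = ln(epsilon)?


epsilon = 193549 + 8890*sqrt(474)
= 387098.0000
R = ln(387098.0000)
= 12.8664

12.8664


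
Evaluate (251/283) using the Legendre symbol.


p = 283 is prime, so compute (251/283) with the reciprocity algorithm (Jacobi-symbol steps: pull out 2s via (2/n), flip via reciprocity, reduce):
  reciprocity: (251/283) -> -(283/251)
  reduce: (32/251)
  pull out 2: (2/251) = -1  (since 251 mod 8 = 3)
  pull out 2: (2/251) = -1  (since 251 mod 8 = 3)
  pull out 2: (2/251) = -1  (since 251 mod 8 = 3)
  pull out 2: (2/251) = -1  (since 251 mod 8 = 3)
  pull out 2: (2/251) = -1  (since 251 mod 8 = 3)
  (1/251) = 1
Product of signs = 1
(251/283) = 1

1


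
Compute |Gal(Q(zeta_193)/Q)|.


|Gal(Q(zeta_193)/Q)| = phi(193)
= 192

192


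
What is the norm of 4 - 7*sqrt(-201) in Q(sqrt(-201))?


N(a + b*sqrt(d)) = a^2 - d*b^2
= (4)^2 - (-201)*(-7)^2
= 16 + 9849
= 9865

9865


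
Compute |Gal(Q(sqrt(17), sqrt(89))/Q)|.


The 2 square roots of distinct primes are multiplicatively independent over Q,
so [K:Q] = 2^2 and Gal(K/Q) is isomorphic to (Z/2Z)^2.
|Gal| = 2^2 = 4

4


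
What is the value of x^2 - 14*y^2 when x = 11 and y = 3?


x^2 - d*y^2
= 11^2 - 14*3^2
= 121 - 126
= -5

-5


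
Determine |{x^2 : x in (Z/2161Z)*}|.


For prime p, the number of non-zero quadratic residues is (p-1)/2.
= (2161-1)/2
= 1080

1080


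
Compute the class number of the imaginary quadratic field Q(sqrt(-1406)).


K = Q(sqrt(-1406)). d mod 4 = 2, so D = disc(K) = 4d = -5624
h(K) equals the number of primitive reduced positive-definite forms (a, b, c) = a*x^2 + b*x*y + c*y^2 with b^2 - 4ac = D,
where reduced means |b| <= a <= c, with b >= 0 whenever |b| = a or a = c, and primitive means gcd(a, b, c) = 1.
Reduced forces 3a^2 <= |D| = 5624, so 1 <= a <= 43; b must have the parity of D, and c = (b^2 - D)/(4a) must be an integer >= a.
Enumerate a = 1..43, b in [-a, a]:
  a=1: (1, 0, 1406)  [1]
  a=2: (2, 0, 703)  [1]
  a=3: (3, -2, 469), (3, 2, 469)  [2]
  a=4: none
  a=5: (5, -4, 282), (5, 4, 282)  [2]
  a=6: (6, -4, 235), (6, 4, 235)  [2]
  a=7: (7, -2, 201), (7, 2, 201)  [2]
  a=8: none
  a=9: (9, -8, 158), (9, 8, 158)  [2]
  a=10: (10, -4, 141), (10, 4, 141)  [2]
  a=11..13: none
  a=14: (14, -12, 103), (14, 12, 103)  [2]
  a=15: (15, -14, 97), (15, -4, 94), (15, 4, 94), (15, 14, 97)  [4]
  a=16..17: none
  a=18: (18, -8, 79), (18, 8, 79)  [2]
  a=19: (19, 0, 74)  [1]
  a=20: none
  a=21: (21, -16, 70), (21, -2, 67), (21, 2, 67), (21, 16, 70)  [4]
  a=22..24: none
  a=25: (25, -24, 62), (25, 24, 62)  [2]
  a=26: none
  a=27: (27, -10, 53), (27, 10, 53)  [2]
  a=28..29: none
  a=30: (30, -16, 49), (30, -4, 47), (30, 4, 47), (30, 16, 49)  [4]
  a=31: (31, -24, 50), (31, 24, 50)  [2]
  a=32..34: none
  a=35: (35, -26, 45), (35, -16, 42), (35, 16, 42), (35, 26, 45)  [4]
  a=36: none
  a=37: (37, 0, 38)  [1]
  a=38..41: none
  a=42: (42, -40, 43), (42, 40, 43)  [2]
  a=43: none
Total reduced forms: 1 + 1 + 2 + 2 + 2 + 2 + 2 + 2 + 2 + 4 + 2 + 1 + 4 + 2 + 2 + 4 + 2 + 4 + 1 + 2 = 44
h = 44

44


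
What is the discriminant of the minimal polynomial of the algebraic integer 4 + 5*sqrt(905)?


The element 4 + 5*sqrt(905) has minimal polynomial:
x^2 - 8*x - 22609
Discriminant = (-8)^2 - 4*(-22609)
= 64 + 90436
= 90500

90500


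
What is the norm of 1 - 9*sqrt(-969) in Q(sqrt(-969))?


N(a + b*sqrt(d)) = a^2 - d*b^2
= (1)^2 - (-969)*(-9)^2
= 1 + 78489
= 78490

78490


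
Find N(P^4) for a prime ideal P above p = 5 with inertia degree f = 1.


N(P^a) = p^(a*f)
= 5^(4*1)
= 5^4
= 625

625


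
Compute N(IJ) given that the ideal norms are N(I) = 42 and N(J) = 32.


N(IJ) = N(I) * N(J)
= 42 * 32
= 1344

1344


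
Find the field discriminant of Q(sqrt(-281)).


For K = Q(sqrt(d)) with d squarefree: disc(K) = d if d = 1 mod 4, and disc(K) = 4d if d = 2 or 3 mod 4.
Here d = -281, and d mod 4 = 3.
d = 3 mod 4, not 1 (O_K = Z[sqrt(d)]), so disc(K) = 4d = 4 * (-281) = -1124

-1124


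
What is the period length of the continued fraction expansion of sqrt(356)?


Run the CF algorithm for sqrt(356).
a_0 = floor(sqrt(356)) = 18; set m_0=0, q_0=1.
Recurrence: m' = q*a - m,  q' = (d - m'^2)/q,  a' = floor((a_0 + m')/q').
  step 1: m=18, q=32, a=1
  step 2: m=14, q=5, a=6
  step 3: m=16, q=20, a=1
  step 4: m=4, q=17, a=1
  step 5: m=13, q=11, a=2
  step 6: m=9, q=25, a=1
  step 7: m=16, q=4, a=8
  step 8: m=16, q=25, a=1
  step 9: m=9, q=11, a=2
  step 10: m=13, q=17, a=1
  step 11: m=4, q=20, a=1
  step 12: m=16, q=5, a=6
  step 13: m=14, q=32, a=1
  step 14: m=18, q=1, a=36
a_14 = 2*a_0 = 36, so the period closes here.
sqrt(356) = [18; 1, 6, 1, 1, 2, 1, 8, 1, 2, 1, 1, 6, 1, 36]
Period length = 14

14


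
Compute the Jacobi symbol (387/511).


Compute (387/511) via quadratic reciprocity:
  reciprocity: (387/511) -> -(511/387)
  reduce: (124/387)
  pull out 2: (2/387) = -1  (since 387 mod 8 = 3)
  pull out 2: (2/387) = -1  (since 387 mod 8 = 3)
  reciprocity: (31/387) -> -(387/31)
  reduce: (15/31)
  reciprocity: (15/31) -> -(31/15)
  reduce: (1/15)
  (1/15) = 1
Product of signs = -1

-1


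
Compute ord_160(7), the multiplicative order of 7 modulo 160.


We want ord_160(7), the smallest k >= 1 with 7^k = 1 mod 160.
n = 160 = 2^5 * 5, phi(160) = 64; the order divides phi(n).
Divisors of 64: 1, 2, 4, 8, 16, 32, 64
Repeated squaring mod 160: 7^1 = 7, 7^2 = 49, 7^4 = 1, 7^8 = 1, 7^16 = 1, 7^32 = 1, 7^64 = 1
Test divisors in increasing order:
  k=1: 7^1 = 7 mod 160
  k=2: 7^2 = 49 mod 160
  k=4: 7^4 = 1 mod 160  <- first divisor giving 1
Order = 4

4


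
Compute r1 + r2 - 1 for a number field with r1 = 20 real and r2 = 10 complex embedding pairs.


By Dirichlet's unit theorem:
rank = r1 + r2 - 1
= 20 + 10 - 1
= 29

29


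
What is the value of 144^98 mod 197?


p = 197 is prime and the exponent is (p-1)/2 = 98, so by Euler's criterion 144^98 = (144/197) = +1 or -1 mod 197.
Compute by square-and-multiply:
  98 = 64 + 32 + 2 (binary 1100010)
  Repeated squaring mod 197: 144^1 = 144, 144^2 = 51, 144^4 = 40, 144^8 = 24, 144^16 = 182, 144^32 = 28, 144^64 = 193
  144^98 = 144^64 * 144^32 * 144^2 = 193 * 28 * 51 mod 197
    193 * 28 = 5404 = 85 mod 197
    85 * 51 = 4335 = 1 mod 197
  144^98 = 1 mod 197
Result 1: 144 is a quadratic residue mod 197.
144^98 mod 197 = 1

1


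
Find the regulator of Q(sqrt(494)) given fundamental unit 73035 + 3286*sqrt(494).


epsilon = 73035 + 3286*sqrt(494)
= 146070.0000
R = ln(146070.0000)
= 11.8918

11.8918


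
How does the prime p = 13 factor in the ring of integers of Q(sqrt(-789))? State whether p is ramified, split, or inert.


K = Q(sqrt(-789)). Since d mod 4 = 3, disc(K) = -3156.
Check p | disc: -3156 mod 13 = 3.
p does not divide disc. Compute Legendre symbol (d/p):
4^((13-1)/2) mod 13 = 1
(d/p) = 1, so p splits: (p) = P*P' with e=1, f=1, g=2.
Therefore p is split.

split


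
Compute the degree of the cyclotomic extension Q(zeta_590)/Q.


The degree equals Euler's totient phi(590).
590 = 2 * 5 * 59
phi(590) = 232

232


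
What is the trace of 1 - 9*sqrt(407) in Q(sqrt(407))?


Tr(a + b*sqrt(d)) = (a + b*sqrt(d)) + (a - b*sqrt(d)) = 2a
= 2 * (1)
= 2

2


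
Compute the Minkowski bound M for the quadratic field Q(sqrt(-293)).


d = -293, d mod 4 = 3, so disc(K) = 4d = -1172; |disc(K)| = 1172
Imaginary quadratic field, so n = 2, s = r2 = 1, r1 = 0
M = (n!/n^n) * (4/pi)^s * sqrt(|disc(K)|) = (2!/2^2) * (4/pi)^1 * sqrt(1172)
= 0.5 * 1.273240 * 34.234486
= 21.7944

21.7944


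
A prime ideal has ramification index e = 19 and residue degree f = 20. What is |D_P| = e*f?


|D_P| = e * f
= 19 * 20
= 380

380


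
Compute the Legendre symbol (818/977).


p = 977 is prime, so compute (818/977) with the reciprocity algorithm (Jacobi-symbol steps: pull out 2s via (2/n), flip via reciprocity, reduce):
  pull out 2: (2/977) = +1  (since 977 mod 8 = 1)
  reciprocity: (409/977) -> +(977/409)
  reduce: (159/409)
  reciprocity: (159/409) -> +(409/159)
  reduce: (91/159)
  reciprocity: (91/159) -> -(159/91)
  reduce: (68/91)
  pull out 2: (2/91) = -1  (since 91 mod 8 = 3)
  pull out 2: (2/91) = -1  (since 91 mod 8 = 3)
  reciprocity: (17/91) -> +(91/17)
  reduce: (6/17)
  pull out 2: (2/17) = +1  (since 17 mod 8 = 1)
  reciprocity: (3/17) -> +(17/3)
  reduce: (2/3)
  pull out 2: (2/3) = -1  (since 3 mod 8 = 3)
  (1/3) = 1
Product of signs = 1
(818/977) = 1

1


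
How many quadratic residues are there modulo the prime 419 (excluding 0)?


For prime p, the number of non-zero quadratic residues is (p-1)/2.
= (419-1)/2
= 209

209


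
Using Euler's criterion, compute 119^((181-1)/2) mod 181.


p = 181 is prime and the exponent is (p-1)/2 = 90, so by Euler's criterion 119^90 = (119/181) = +1 or -1 mod 181.
Compute by square-and-multiply:
  90 = 64 + 16 + 8 + 2 (binary 1011010)
  Repeated squaring mod 181: 119^1 = 119, 119^2 = 43, 119^4 = 39, 119^8 = 73, 119^16 = 80, 119^32 = 65, 119^64 = 62
  119^90 = 119^64 * 119^16 * 119^8 * 119^2 = 62 * 80 * 73 * 43 mod 181
    62 * 80 = 4960 = 73 mod 181
    73 * 73 = 5329 = 80 mod 181
    80 * 43 = 3440 = 1 mod 181
  119^90 = 1 mod 181
Result 1: 119 is a quadratic residue mod 181.
119^90 mod 181 = 1

1


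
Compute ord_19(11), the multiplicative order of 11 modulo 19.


We want ord_19(11), the smallest k >= 1 with 11^k = 1 mod 19.
n = 19 = 19, phi(19) = 18; the order divides phi(n).
Divisors of 18: 1, 2, 3, 6, 9, 18
Repeated squaring mod 19: 11^1 = 11, 11^2 = 7, 11^4 = 11, 11^8 = 7, 11^16 = 11
Test divisors in increasing order:
  k=1: 11^1 = 11 mod 19
  k=2: 11^2 = 7 mod 19
  k=3: 11^3 = 7 * 11 = 1 mod 19  <- first divisor giving 1
Order = 3

3


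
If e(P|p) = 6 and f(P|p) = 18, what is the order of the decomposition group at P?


|D_P| = e * f
= 6 * 18
= 108

108


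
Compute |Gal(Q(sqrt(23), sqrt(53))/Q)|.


The 2 square roots of distinct primes are multiplicatively independent over Q,
so [K:Q] = 2^2 and Gal(K/Q) is isomorphic to (Z/2Z)^2.
|Gal| = 2^2 = 4

4


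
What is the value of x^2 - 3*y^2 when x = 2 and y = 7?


x^2 - d*y^2
= 2^2 - 3*7^2
= 4 - 147
= -143

-143


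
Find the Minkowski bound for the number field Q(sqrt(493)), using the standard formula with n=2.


d = 493, d mod 4 = 1, so disc(K) = d = 493; |disc(K)| = 493
Real quadratic field, so n = 2, s = r2 = 0, r1 = 2
M = (n!/n^n) * (4/pi)^s * sqrt(|disc(K)|) = (2!/2^2) * (4/pi)^0 * sqrt(493)
= 0.5 * 1.000000 * 22.203603
= 11.1018

11.1018


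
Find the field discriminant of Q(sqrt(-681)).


For K = Q(sqrt(d)) with d squarefree: disc(K) = d if d = 1 mod 4, and disc(K) = 4d if d = 2 or 3 mod 4.
Here d = -681, and d mod 4 = 3.
d = 3 mod 4, not 1 (O_K = Z[sqrt(d)]), so disc(K) = 4d = 4 * (-681) = -2724

-2724


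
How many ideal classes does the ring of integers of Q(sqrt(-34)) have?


K = Q(sqrt(-34)). d mod 4 = 2, so D = disc(K) = 4d = -136
h(K) equals the number of primitive reduced positive-definite forms (a, b, c) = a*x^2 + b*x*y + c*y^2 with b^2 - 4ac = D,
where reduced means |b| <= a <= c, with b >= 0 whenever |b| = a or a = c, and primitive means gcd(a, b, c) = 1.
Reduced forces 3a^2 <= |D| = 136, so 1 <= a <= 6; b must have the parity of D, and c = (b^2 - D)/(4a) must be an integer >= a.
Enumerate a = 1..6, b in [-a, a]:
  a=1: (1, 0, 34)  [1]
  a=2: (2, 0, 17)  [1]
  a=3..4: none
  a=5: (5, -2, 7), (5, 2, 7)  [2]
  a=6: none
Total reduced forms: 1 + 1 + 2 = 4
h = 4

4


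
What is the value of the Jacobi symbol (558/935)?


Compute (558/935) via quadratic reciprocity:
  pull out 2: (2/935) = +1  (since 935 mod 8 = 7)
  reciprocity: (279/935) -> -(935/279)
  reduce: (98/279)
  pull out 2: (2/279) = +1  (since 279 mod 8 = 7)
  reciprocity: (49/279) -> +(279/49)
  reduce: (34/49)
  pull out 2: (2/49) = +1  (since 49 mod 8 = 1)
  reciprocity: (17/49) -> +(49/17)
  reduce: (15/17)
  reciprocity: (15/17) -> +(17/15)
  reduce: (2/15)
  pull out 2: (2/15) = +1  (since 15 mod 8 = 7)
  (1/15) = 1
Product of signs = -1

-1


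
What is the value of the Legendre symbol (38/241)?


p = 241 is prime, so compute (38/241) with the reciprocity algorithm (Jacobi-symbol steps: pull out 2s via (2/n), flip via reciprocity, reduce):
  pull out 2: (2/241) = +1  (since 241 mod 8 = 1)
  reciprocity: (19/241) -> +(241/19)
  reduce: (13/19)
  reciprocity: (13/19) -> +(19/13)
  reduce: (6/13)
  pull out 2: (2/13) = -1  (since 13 mod 8 = 5)
  reciprocity: (3/13) -> +(13/3)
  reduce: (1/3)
  (1/3) = 1
Product of signs = -1
(38/241) = -1

-1


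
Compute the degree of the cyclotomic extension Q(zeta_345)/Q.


The degree equals Euler's totient phi(345).
345 = 3 * 5 * 23
phi(345) = 176

176


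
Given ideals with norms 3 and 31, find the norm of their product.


N(IJ) = N(I) * N(J)
= 3 * 31
= 93

93


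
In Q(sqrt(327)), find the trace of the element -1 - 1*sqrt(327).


Tr(a + b*sqrt(d)) = (a + b*sqrt(d)) + (a - b*sqrt(d)) = 2a
= 2 * (-1)
= -2

-2


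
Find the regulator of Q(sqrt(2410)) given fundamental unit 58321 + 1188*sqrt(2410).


epsilon = 58321 + 1188*sqrt(2410)
= 116642.0000
R = ln(116642.0000)
= 11.6669

11.6669


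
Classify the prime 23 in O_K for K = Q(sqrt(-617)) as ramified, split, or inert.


K = Q(sqrt(-617)). Since d mod 4 = 3, disc(K) = -2468.
Check p | disc: -2468 mod 23 = 16.
p does not divide disc. Compute Legendre symbol (d/p):
4^((23-1)/2) mod 23 = 1
(d/p) = 1, so p splits: (p) = P*P' with e=1, f=1, g=2.
Therefore p is split.

split


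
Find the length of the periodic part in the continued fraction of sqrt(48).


Run the CF algorithm for sqrt(48).
a_0 = floor(sqrt(48)) = 6; set m_0=0, q_0=1.
Recurrence: m' = q*a - m,  q' = (d - m'^2)/q,  a' = floor((a_0 + m')/q').
  step 1: m=6, q=12, a=1
  step 2: m=6, q=1, a=12
a_2 = 2*a_0 = 12, so the period closes here.
sqrt(48) = [6; 1, 12]
Period length = 2

2


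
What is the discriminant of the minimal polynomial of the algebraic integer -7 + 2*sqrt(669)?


The element -7 + 2*sqrt(669) has minimal polynomial:
x^2 + 14*x - 2627
Discriminant = (14)^2 - 4*(-2627)
= 196 + 10508
= 10704

10704


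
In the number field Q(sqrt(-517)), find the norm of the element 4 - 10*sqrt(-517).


N(a + b*sqrt(d)) = a^2 - d*b^2
= (4)^2 - (-517)*(-10)^2
= 16 + 51700
= 51716

51716


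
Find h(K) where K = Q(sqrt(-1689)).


K = Q(sqrt(-1689)). d mod 4 = 3, so D = disc(K) = 4d = -6756
h(K) equals the number of primitive reduced positive-definite forms (a, b, c) = a*x^2 + b*x*y + c*y^2 with b^2 - 4ac = D,
where reduced means |b| <= a <= c, with b >= 0 whenever |b| = a or a = c, and primitive means gcd(a, b, c) = 1.
Reduced forces 3a^2 <= |D| = 6756, so 1 <= a <= 47; b must have the parity of D, and c = (b^2 - D)/(4a) must be an integer >= a.
Enumerate a = 1..47, b in [-a, a]:
  a=1: (1, 0, 1689)  [1]
  a=2: (2, 2, 845)  [1]
  a=3: (3, 0, 563)  [1]
  a=4: none
  a=5: (5, -2, 338), (5, 2, 338)  [2]
  a=6: (6, 6, 283)  [1]
  a=7..9: none
  a=10: (10, -2, 169), (10, 2, 169)  [2]
  a=11: (11, -8, 155), (11, 8, 155)  [2]
  a=12: none
  a=13: (13, -2, 130), (13, 2, 130)  [2]
  a=14: none
  a=15: (15, -12, 115), (15, 12, 115)  [2]
  a=16..21: none
  a=22: (22, -14, 79), (22, 14, 79)  [2]
  a=23: (23, -12, 75), (23, 12, 75)  [2]
  a=24: none
  a=25: (25, -12, 69), (25, 12, 69)  [2]
  a=26: (26, -2, 65), (26, 2, 65)  [2]
  a=27..28: none
  a=29: (29, -28, 65), (29, 28, 65)  [2]
  a=30: (30, -18, 59), (30, 18, 59)  [2]
  a=31: (31, -8, 55), (31, 8, 55)  [2]
  a=32: none
  a=33: (33, -30, 58), (33, 30, 58)  [2]
  a=34..38: none
  a=39: (39, -24, 47), (39, 24, 47)  [2]
  a=40: none
  a=41: (41, -38, 50), (41, 38, 50)  [2]
  a=42: none
  a=43: (43, -34, 46), (43, 34, 46)  [2]
  a=44..47: none
Total reduced forms: 1 + 1 + 1 + 2 + 1 + 2 + 2 + 2 + 2 + 2 + 2 + 2 + 2 + 2 + 2 + 2 + 2 + 2 + 2 + 2 = 36
h = 36

36


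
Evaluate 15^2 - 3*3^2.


x^2 - d*y^2
= 15^2 - 3*3^2
= 225 - 27
= 198

198


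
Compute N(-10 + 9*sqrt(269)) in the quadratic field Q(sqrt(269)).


N(a + b*sqrt(d)) = a^2 - d*b^2
= (-10)^2 - (269)*(9)^2
= 100 - 21789
= -21689

-21689


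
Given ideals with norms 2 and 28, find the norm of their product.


N(IJ) = N(I) * N(J)
= 2 * 28
= 56

56


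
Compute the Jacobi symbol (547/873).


Compute (547/873) via quadratic reciprocity:
  reciprocity: (547/873) -> +(873/547)
  reduce: (326/547)
  pull out 2: (2/547) = -1  (since 547 mod 8 = 3)
  reciprocity: (163/547) -> -(547/163)
  reduce: (58/163)
  pull out 2: (2/163) = -1  (since 163 mod 8 = 3)
  reciprocity: (29/163) -> +(163/29)
  reduce: (18/29)
  pull out 2: (2/29) = -1  (since 29 mod 8 = 5)
  reciprocity: (9/29) -> +(29/9)
  reduce: (2/9)
  pull out 2: (2/9) = +1  (since 9 mod 8 = 1)
  (1/9) = 1
Product of signs = 1

1


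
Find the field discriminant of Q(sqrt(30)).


For K = Q(sqrt(d)) with d squarefree: disc(K) = d if d = 1 mod 4, and disc(K) = 4d if d = 2 or 3 mod 4.
Here d = 30, and d mod 4 = 2.
d = 2 mod 4, not 1 (O_K = Z[sqrt(d)]), so disc(K) = 4d = 4 * (30) = 120

120


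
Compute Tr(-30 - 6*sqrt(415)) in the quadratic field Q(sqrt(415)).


Tr(a + b*sqrt(d)) = (a + b*sqrt(d)) + (a - b*sqrt(d)) = 2a
= 2 * (-30)
= -60

-60


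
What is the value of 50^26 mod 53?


p = 53 is prime and the exponent is (p-1)/2 = 26, so by Euler's criterion 50^26 = (50/53) = +1 or -1 mod 53.
Compute by square-and-multiply:
  26 = 16 + 8 + 2 (binary 11010)
  Repeated squaring mod 53: 50^1 = 50, 50^2 = 9, 50^4 = 28, 50^8 = 42, 50^16 = 15
  50^26 = 50^16 * 50^8 * 50^2 = 15 * 42 * 9 mod 53
    15 * 42 = 630 = 47 mod 53
    47 * 9 = 423 = 52 mod 53
  50^26 = 52 mod 53
Result 52 = p - 1 = -1 mod 53: 50 is a quadratic non-residue mod 53. As a residue in [0, p-1] the value is 52.
50^26 mod 53 = 52

52


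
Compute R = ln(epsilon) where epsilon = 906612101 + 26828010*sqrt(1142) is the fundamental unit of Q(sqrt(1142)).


epsilon = 906612101 + 26828010*sqrt(1142)
= 1.8132e+09
R = ln(1.8132e+09)
= 21.3184

21.3184


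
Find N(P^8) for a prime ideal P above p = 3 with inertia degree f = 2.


N(P^a) = p^(a*f)
= 3^(8*2)
= 3^16
= 43046721

43046721


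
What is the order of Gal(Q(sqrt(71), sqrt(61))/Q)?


The 2 square roots of distinct primes are multiplicatively independent over Q,
so [K:Q] = 2^2 and Gal(K/Q) is isomorphic to (Z/2Z)^2.
|Gal| = 2^2 = 4

4


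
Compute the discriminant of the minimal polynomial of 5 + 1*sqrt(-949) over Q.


The element 5 + 1*sqrt(-949) has minimal polynomial:
x^2 - 10*x + 974
Discriminant = (-10)^2 - 4*(974)
= 100 - 3896
= -3796

-3796


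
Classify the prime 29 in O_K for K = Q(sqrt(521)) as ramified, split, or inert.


K = Q(sqrt(521)). Since d mod 4 = 1, disc(K) = 521.
Check p | disc: 521 mod 29 = 28.
p does not divide disc. Compute Legendre symbol (d/p):
28^((29-1)/2) mod 29 = 1
(d/p) = 1, so p splits: (p) = P*P' with e=1, f=1, g=2.
Therefore p is split.

split


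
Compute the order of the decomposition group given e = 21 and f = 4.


|D_P| = e * f
= 21 * 4
= 84

84


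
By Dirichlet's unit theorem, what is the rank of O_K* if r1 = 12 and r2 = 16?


By Dirichlet's unit theorem:
rank = r1 + r2 - 1
= 12 + 16 - 1
= 27

27


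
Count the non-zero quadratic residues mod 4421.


For prime p, the number of non-zero quadratic residues is (p-1)/2.
= (4421-1)/2
= 2210

2210


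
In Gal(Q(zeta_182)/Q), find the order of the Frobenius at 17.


The Frobenius at p in Gal(Q(zeta_n)/Q) = (Z/nZ)* is the class of p, so its order is ord_182(17), the smallest k >= 1 with 17^k = 1 mod 182.
n = 182 = 2 * 7 * 13, phi(182) = 72; the order divides phi(n).
Divisors of 72: 1, 2, 3, 4, 6, 8, 9, 12, 18, 24, 36, 72
Repeated squaring mod 182: 17^1 = 17, 17^2 = 107, 17^4 = 165, 17^8 = 107, 17^16 = 165, 17^32 = 107, 17^64 = 165
Test divisors in increasing order:
  k=1: 17^1 = 17 mod 182
  k=2: 17^2 = 107 mod 182
  k=3: 17^3 = 107 * 17 = 181 mod 182
  k=4: 17^4 = 165 mod 182
  k=6: 17^6 = 165 * 107 = 1 mod 182  <- first divisor giving 1
Order = 6

6


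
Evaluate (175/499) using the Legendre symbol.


p = 499 is prime, so compute (175/499) with the reciprocity algorithm (Jacobi-symbol steps: pull out 2s via (2/n), flip via reciprocity, reduce):
  reciprocity: (175/499) -> -(499/175)
  reduce: (149/175)
  reciprocity: (149/175) -> +(175/149)
  reduce: (26/149)
  pull out 2: (2/149) = -1  (since 149 mod 8 = 5)
  reciprocity: (13/149) -> +(149/13)
  reduce: (6/13)
  pull out 2: (2/13) = -1  (since 13 mod 8 = 5)
  reciprocity: (3/13) -> +(13/3)
  reduce: (1/3)
  (1/3) = 1
Product of signs = -1
(175/499) = -1

-1


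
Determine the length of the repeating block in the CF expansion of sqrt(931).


Run the CF algorithm for sqrt(931).
a_0 = floor(sqrt(931)) = 30; set m_0=0, q_0=1.
Recurrence: m' = q*a - m,  q' = (d - m'^2)/q,  a' = floor((a_0 + m')/q').
  step 1: m=30, q=31, a=1
  step 2: m=1, q=30, a=1
  step 3: m=29, q=3, a=19
  step 4: m=28, q=49, a=1
  step 5: m=21, q=10, a=5
  step 6: m=29, q=9, a=6
  step 7: m=25, q=34, a=1
  step 8: m=9, q=25, a=1
  step 9: m=16, q=27, a=1
  step 10: m=11, q=30, a=1
  step 11: m=19, q=19, a=2
  step 12: m=19, q=30, a=1
  step 13: m=11, q=27, a=1
  step 14: m=16, q=25, a=1
  step 15: m=9, q=34, a=1
  step 16: m=25, q=9, a=6
  step 17: m=29, q=10, a=5
  step 18: m=21, q=49, a=1
  step 19: m=28, q=3, a=19
  step 20: m=29, q=30, a=1
  step 21: m=1, q=31, a=1
  step 22: m=30, q=1, a=60
a_22 = 2*a_0 = 60, so the period closes here.
sqrt(931) = [30; 1, 1, 19, 1, 5, 6, 1, 1, 1, 1, 2, 1, 1, 1, 1, 6, 5, 1, 19, 1, 1, 60]
Period length = 22

22


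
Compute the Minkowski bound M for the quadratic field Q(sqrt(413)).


d = 413, d mod 4 = 1, so disc(K) = d = 413; |disc(K)| = 413
Real quadratic field, so n = 2, s = r2 = 0, r1 = 2
M = (n!/n^n) * (4/pi)^s * sqrt(|disc(K)|) = (2!/2^2) * (4/pi)^0 * sqrt(413)
= 0.5 * 1.000000 * 20.322401
= 10.1612

10.1612
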